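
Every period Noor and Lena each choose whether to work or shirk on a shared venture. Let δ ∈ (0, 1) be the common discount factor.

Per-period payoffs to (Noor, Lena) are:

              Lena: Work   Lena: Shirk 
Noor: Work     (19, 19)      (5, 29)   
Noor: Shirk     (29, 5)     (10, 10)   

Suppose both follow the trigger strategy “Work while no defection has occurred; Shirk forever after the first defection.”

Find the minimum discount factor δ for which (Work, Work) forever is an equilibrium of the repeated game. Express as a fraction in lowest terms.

10/19

Cooperation forever yields 19 each period: 19/(1−δ).
Deviating yields 29 once, then 10 forever: 29 + 10δ/(1−δ).
No profitable deviation requires 19/(1−δ) ≥ 29 + 10δ/(1−δ).
Multiplying by (1−δ): 19 ≥ 29(1−δ) + 10δ = 29 − 19δ.
So 19δ ≥ 10, i.e. δ ≥ 10/19.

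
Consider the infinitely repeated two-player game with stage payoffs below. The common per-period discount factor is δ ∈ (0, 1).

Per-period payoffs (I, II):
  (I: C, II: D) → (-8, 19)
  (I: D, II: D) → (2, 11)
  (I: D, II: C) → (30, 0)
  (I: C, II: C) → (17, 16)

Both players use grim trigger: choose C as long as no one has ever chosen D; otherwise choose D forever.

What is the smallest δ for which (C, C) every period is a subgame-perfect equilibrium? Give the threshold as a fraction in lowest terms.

13/28

I's threshold: (30−17)/(30−2) = 13/28.
II's threshold: (19−16)/(19−11) = 3/8.
13/28 > 3/8, so I binds and δ* = 13/28.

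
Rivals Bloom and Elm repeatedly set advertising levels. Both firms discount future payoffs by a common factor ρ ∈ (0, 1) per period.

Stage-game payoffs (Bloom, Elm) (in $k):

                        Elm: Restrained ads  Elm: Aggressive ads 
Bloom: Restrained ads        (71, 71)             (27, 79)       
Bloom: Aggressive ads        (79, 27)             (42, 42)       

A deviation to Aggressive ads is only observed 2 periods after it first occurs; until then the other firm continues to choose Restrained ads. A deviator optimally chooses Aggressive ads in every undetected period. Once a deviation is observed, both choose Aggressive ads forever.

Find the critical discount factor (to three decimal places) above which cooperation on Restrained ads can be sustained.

The best deviation is to choose Aggressive ads for all 2 undetected periods, earning 79 each, then 42 forever once detected.
Deviation value: 79(1−ρ^2)/(1−ρ) + 42ρ^2/(1−ρ); cooperation value: 71/(1−ρ).
IC: 71 ≥ 79(1−ρ^2) + 42ρ^2 = 79 − 37ρ^2.
So ρ^2 ≥ 8/37, giving ρ ≥ (8/37)^(1/2) ≈ 0.465.

0.465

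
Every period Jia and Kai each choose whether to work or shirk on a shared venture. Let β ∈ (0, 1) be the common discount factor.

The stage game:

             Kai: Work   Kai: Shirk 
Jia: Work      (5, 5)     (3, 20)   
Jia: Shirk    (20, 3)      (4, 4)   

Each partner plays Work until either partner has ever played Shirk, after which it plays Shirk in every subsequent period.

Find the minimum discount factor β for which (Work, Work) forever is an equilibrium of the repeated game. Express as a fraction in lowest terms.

15/16

Under grim trigger the critical discount factor is (T−C)/(T−P) with T = 20, C = 5, P = 4.
β* = (20−5)/(20−4) = 15/16.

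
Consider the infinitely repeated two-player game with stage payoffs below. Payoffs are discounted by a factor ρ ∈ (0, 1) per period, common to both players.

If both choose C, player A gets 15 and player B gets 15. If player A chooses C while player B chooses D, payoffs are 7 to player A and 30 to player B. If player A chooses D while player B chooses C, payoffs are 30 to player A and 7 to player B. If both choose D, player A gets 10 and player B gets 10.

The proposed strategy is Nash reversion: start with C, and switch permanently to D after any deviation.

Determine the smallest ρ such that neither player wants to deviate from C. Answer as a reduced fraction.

3/4

Cooperation forever yields 15 each period: 15/(1−ρ).
Deviating yields 30 once, then 10 forever: 30 + 10ρ/(1−ρ).
No profitable deviation requires 15/(1−ρ) ≥ 30 + 10ρ/(1−ρ).
Multiplying by (1−ρ): 15 ≥ 30(1−ρ) + 10ρ = 30 − 20ρ.
So 20ρ ≥ 15, i.e. ρ ≥ 15/20 = 3/4.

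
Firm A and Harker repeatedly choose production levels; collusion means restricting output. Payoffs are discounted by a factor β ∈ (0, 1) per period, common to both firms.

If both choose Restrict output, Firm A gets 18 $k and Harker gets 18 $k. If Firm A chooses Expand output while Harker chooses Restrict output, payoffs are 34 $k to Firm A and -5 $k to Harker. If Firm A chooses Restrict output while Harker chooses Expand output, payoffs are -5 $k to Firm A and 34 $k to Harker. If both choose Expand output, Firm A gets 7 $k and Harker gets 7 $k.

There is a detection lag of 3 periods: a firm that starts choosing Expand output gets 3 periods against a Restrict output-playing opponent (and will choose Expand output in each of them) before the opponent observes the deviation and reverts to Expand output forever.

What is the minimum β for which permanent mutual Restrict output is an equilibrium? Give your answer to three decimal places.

0.840

A deviator earns 34 for 3 periods, then 7 forever; cooperating earns 18 forever. Multiplying the IC by (1−β):
18 ≥ 34(1−β^3) + 7β^3, so 27·β^3 ≥ 16 and β^3 ≥ 16/27.
β ≥ (16/27)^(1/3) ≈ 0.840.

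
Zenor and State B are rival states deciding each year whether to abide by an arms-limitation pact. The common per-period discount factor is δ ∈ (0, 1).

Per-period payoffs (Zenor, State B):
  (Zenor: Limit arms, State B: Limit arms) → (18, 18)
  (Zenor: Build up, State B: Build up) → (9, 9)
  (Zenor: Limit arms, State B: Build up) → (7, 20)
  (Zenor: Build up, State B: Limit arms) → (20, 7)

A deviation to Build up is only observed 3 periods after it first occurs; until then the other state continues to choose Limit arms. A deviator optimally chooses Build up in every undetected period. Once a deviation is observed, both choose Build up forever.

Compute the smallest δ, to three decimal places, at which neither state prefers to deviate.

0.567

A deviator earns 20 for 3 periods, then 9 forever; cooperating earns 18 forever. Multiplying the IC by (1−δ):
18 ≥ 20(1−δ^3) + 9δ^3, so 11·δ^3 ≥ 2 and δ^3 ≥ 2/11.
δ ≥ (2/11)^(1/3) ≈ 0.567.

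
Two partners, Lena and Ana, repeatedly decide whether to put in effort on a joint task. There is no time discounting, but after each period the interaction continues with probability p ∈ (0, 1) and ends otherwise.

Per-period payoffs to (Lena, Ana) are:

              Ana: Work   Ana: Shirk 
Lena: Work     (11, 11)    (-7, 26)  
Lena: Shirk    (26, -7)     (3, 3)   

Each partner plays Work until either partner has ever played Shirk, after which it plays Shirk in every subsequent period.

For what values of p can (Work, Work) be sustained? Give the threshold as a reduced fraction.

15/23

Expected cooperation value is 11 + p·11 + p²·11 + … = 11/(1−p); deviation gives 26 + p·3/(1−p).
11 ≥ 26(1−p) + 3p ⇒ 23p ≥ 15 ⇒ p ≥ 15/23.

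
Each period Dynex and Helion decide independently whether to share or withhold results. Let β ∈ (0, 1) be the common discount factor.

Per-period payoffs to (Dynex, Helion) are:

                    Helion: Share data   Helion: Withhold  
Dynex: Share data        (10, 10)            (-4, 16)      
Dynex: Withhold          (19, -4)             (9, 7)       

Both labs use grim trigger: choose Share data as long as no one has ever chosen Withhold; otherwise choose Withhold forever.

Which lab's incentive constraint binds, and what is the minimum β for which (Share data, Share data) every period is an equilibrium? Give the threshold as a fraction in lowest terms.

Dynex's threshold: (19−10)/(19−9) = 9/10.
Helion's threshold: (16−10)/(16−7) = 2/3.
9/10 > 2/3, so Dynex binds and β* = 9/10.

Dynex; β ≥ 9/10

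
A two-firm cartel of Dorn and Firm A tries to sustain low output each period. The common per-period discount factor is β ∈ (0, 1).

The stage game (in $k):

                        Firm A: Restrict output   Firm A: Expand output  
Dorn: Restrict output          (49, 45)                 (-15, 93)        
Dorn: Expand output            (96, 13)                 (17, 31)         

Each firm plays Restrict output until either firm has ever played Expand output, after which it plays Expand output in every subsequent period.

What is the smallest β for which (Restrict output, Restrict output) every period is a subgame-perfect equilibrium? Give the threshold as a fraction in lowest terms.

Dorn: cooperation gives 49 each period; deviation gives 96 once then 17 forever.
  49/(1−β) ≥ 96 + 17β/(1−β) ⇒ β ≥ 47/79.
Firm A: cooperation gives 45 each period; deviation gives 93 once then 31 forever.
  β ≥ 48/62 = 24/31.
Both must hold, so the binding constraint is Firm A's: β ≥ 24/31.

24/31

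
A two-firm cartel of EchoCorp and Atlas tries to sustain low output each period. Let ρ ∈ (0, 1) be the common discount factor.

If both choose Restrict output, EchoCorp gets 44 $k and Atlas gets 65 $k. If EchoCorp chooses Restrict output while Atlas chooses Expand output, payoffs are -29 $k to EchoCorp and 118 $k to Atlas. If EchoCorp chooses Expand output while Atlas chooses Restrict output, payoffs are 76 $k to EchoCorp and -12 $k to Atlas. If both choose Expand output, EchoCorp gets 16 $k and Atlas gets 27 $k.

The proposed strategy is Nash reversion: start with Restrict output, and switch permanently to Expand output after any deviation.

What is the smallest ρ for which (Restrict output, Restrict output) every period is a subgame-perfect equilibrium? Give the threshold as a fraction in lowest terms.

For EchoCorp: deviation gain 76−44 = 32, per-period punishment loss 44−16 = 28. IC gives ρ ≥ 32/60 = 8/15.
For Atlas: gain 53, loss 38 per period, so ρ ≥ 53/91.
The tighter constraint is Atlas's, so cooperation needs ρ ≥ 53/91.

53/91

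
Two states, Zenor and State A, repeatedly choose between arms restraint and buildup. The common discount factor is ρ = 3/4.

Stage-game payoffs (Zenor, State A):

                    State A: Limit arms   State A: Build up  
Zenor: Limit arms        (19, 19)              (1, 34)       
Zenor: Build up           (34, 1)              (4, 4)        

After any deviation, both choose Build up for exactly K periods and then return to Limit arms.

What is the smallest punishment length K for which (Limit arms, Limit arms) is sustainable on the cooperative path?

IC: ρ(1−ρ^K)/(1−ρ) ≥ (34−19)/(19−4) = 1.
With ρ = 3/4: need 1 − ρ^K ≥ 1·(1−3/4)/(3/4), i.e. ρ^K ≤ 0.6667.
Since (3/4)^1 = 0.7500 and (3/4)^2 = 0.5625, the smallest such K is 2.

2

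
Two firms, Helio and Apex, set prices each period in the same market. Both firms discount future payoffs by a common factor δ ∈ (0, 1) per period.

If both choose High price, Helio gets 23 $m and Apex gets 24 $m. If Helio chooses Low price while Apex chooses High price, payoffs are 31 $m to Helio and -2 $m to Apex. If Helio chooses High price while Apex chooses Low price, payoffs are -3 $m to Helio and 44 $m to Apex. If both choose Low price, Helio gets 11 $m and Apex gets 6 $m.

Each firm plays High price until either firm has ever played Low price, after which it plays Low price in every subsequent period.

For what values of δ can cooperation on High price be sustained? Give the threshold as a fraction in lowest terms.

Helio's threshold: (31−23)/(31−11) = 2/5.
Apex's threshold: (44−24)/(44−6) = 10/19.
2/5 < 10/19, so Apex binds and δ* = 10/19.

10/19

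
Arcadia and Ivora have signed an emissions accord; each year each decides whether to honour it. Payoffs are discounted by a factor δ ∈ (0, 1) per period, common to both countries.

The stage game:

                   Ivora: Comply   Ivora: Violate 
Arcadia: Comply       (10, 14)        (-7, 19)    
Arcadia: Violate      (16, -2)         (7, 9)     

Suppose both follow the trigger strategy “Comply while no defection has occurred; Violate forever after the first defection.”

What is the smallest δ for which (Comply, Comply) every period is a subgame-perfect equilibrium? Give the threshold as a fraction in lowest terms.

Arcadia's threshold: (16−10)/(16−7) = 2/3.
Ivora's threshold: (19−14)/(19−9) = 1/2.
2/3 > 1/2, so Arcadia binds and δ* = 2/3.

2/3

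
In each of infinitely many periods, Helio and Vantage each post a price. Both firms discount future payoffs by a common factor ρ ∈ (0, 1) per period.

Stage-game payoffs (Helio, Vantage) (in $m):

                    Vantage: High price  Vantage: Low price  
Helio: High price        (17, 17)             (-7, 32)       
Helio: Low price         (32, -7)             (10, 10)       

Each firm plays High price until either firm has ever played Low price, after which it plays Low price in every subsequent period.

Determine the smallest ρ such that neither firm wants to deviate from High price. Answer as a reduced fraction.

Cooperation forever yields 17 each period: 17/(1−ρ).
Deviating yields 32 once, then 10 forever: 32 + 10ρ/(1−ρ).
No profitable deviation requires 17/(1−ρ) ≥ 32 + 10ρ/(1−ρ).
Multiplying by (1−ρ): 17 ≥ 32(1−ρ) + 10ρ = 32 − 22ρ.
So 22ρ ≥ 15, i.e. ρ ≥ 15/22.

15/22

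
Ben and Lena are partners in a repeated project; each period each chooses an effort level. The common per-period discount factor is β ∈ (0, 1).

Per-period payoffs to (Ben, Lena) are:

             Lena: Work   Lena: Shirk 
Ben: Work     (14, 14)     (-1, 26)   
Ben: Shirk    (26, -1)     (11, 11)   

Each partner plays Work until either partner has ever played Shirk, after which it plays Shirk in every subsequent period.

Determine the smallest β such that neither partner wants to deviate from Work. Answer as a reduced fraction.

4/5

14/(1−β) ≥ 26 + 11β/(1−β)
14 ≥ 26 − 15β
β ≥ 12/15 = 4/5.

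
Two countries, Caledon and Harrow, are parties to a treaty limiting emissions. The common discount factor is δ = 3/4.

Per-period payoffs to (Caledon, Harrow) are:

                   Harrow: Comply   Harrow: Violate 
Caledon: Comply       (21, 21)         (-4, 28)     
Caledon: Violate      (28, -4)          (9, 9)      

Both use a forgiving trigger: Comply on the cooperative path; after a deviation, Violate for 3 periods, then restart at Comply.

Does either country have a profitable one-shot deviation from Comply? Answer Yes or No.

IC: δ+…+δ^3 ≥ (28−21)/(21−9) = 7/12.
At δ = 3/4: partial sum = 1.7344 ≥ 0.5833. Cooperation sustainable.

No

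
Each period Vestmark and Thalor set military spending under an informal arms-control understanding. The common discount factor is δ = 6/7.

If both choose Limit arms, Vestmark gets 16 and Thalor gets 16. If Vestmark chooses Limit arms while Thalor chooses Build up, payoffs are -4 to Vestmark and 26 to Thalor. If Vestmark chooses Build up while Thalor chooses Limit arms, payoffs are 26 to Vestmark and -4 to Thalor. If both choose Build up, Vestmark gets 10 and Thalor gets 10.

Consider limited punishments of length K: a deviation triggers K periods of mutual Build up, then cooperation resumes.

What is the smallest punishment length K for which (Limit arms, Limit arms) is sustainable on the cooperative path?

No profitable deviation requires (16−10)(δ+…+δ^K) ≥ 26−16, i.e. δ+…+δ^K ≥ 5/3 ≈ 1.6667.
With δ = 6/7, the partial sums are K=1: 0.8571, K=2: 1.5918, K=3: 2.2216.
K = 3 is the first length at which the sum reaches 1.6667.

3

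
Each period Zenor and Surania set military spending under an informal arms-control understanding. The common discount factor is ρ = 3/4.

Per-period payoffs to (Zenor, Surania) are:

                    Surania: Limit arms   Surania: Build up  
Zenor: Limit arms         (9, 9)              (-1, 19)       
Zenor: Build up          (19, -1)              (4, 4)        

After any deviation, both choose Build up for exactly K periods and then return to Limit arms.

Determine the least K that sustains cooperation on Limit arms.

No profitable deviation requires (9−4)(ρ+…+ρ^K) ≥ 19−9, i.e. ρ+…+ρ^K ≥ 2 ≈ 2.0000.
With ρ = 3/4, the partial sums are K=1: 0.7500, K=2: 1.3125, K=3: 1.7344, K=4: 2.0508.
K = 4 is the first length at which the sum reaches 2.0000.

4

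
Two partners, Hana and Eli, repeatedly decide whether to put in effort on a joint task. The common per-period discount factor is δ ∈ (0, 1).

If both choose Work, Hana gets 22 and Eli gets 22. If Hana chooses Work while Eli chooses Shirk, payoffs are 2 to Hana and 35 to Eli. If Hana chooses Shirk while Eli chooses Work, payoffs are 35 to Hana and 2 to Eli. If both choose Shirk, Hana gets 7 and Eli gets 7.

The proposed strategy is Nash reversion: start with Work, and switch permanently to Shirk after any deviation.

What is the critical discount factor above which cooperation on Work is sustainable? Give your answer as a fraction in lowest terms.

13/28

22/(1−δ) ≥ 35 + 7δ/(1−δ)
22 ≥ 35 − 28δ
δ ≥ 13/28.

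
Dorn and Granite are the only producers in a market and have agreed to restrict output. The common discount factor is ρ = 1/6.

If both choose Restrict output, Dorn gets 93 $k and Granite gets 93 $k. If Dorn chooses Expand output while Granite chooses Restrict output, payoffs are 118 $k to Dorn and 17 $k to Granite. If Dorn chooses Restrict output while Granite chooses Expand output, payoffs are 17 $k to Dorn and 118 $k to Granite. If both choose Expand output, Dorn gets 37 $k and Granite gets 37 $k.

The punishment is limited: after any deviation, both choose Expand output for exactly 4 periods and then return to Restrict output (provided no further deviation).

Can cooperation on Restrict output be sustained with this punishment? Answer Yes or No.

A one-shot deviation gives 118 now, then 37 for 4 periods, then back to 93.
Gain from deviating: (118−93) today; loss: (93−37) in each of the next 4 periods.
No-deviation condition: (93−37)(ρ+…+ρ^4) ≥ 118−93, i.e. ρ+…+ρ^4 ≥ 25/56.
At ρ = 1/6: ρ+…+ρ^4 = 0.1998 < 0.4464.
So cooperation is not sustainable.

No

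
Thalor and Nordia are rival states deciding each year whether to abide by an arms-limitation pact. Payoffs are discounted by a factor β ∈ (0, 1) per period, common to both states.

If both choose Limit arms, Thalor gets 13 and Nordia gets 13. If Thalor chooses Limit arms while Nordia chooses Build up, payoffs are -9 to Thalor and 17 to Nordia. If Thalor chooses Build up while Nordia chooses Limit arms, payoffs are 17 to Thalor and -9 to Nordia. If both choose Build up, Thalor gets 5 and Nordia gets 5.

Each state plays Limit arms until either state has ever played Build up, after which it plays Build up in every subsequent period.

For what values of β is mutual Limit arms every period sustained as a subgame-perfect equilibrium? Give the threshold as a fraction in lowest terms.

One-period gain from deviating is 17 − 13 = 4. The loss is 13 − 5 = 8 in every subsequent period, with present value 8·β/(1−β).
Deviation is unprofitable when 8·β/(1−β) ≥ 4, i.e. β/(1−β) ≥ 1/2.
Equivalently β ≥ 4/(4+8) = 1/3.

1/3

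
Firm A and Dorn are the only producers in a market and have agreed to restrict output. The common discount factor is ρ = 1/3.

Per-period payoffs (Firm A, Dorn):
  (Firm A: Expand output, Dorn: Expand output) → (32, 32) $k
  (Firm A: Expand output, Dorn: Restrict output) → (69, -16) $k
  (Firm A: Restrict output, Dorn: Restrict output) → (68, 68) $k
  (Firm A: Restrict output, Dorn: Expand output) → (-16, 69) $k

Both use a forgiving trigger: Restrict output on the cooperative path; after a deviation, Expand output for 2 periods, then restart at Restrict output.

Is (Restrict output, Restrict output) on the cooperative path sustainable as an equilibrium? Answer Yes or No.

Comparing payoff streams over the 3 periods until play realigns: cooperate → 68(1+ρ+…+ρ^2); deviate → 69 + 32(ρ+…+ρ^2).
Cooperation is sustained iff (68−32)(ρ+…+ρ^2) ≥ 69−68.
ρ+…+ρ^2 = 1/3·(1−(1/3)^2)/(1−1/3) = 0.4444, and (69−68)/(68−32) = 0.0278.
0.4444 ≥ 0.0278, so cooperation is sustainable.

Yes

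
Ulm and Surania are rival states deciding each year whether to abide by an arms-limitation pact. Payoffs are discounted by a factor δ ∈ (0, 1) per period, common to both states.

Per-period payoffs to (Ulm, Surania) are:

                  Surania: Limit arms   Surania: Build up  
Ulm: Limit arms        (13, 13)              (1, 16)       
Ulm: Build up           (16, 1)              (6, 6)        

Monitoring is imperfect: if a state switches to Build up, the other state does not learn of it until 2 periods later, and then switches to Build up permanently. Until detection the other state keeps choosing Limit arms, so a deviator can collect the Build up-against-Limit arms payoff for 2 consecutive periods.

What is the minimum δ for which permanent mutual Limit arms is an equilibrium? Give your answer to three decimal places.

0.548

The best deviation is to choose Build up for all 2 undetected periods, earning 16 each, then 6 forever once detected.
Deviation value: 16(1−δ^2)/(1−δ) + 6δ^2/(1−δ); cooperation value: 13/(1−δ).
IC: 13 ≥ 16(1−δ^2) + 6δ^2 = 16 − 10δ^2.
So δ^2 ≥ 3/10, giving δ ≥ (3/10)^(1/2) ≈ 0.548.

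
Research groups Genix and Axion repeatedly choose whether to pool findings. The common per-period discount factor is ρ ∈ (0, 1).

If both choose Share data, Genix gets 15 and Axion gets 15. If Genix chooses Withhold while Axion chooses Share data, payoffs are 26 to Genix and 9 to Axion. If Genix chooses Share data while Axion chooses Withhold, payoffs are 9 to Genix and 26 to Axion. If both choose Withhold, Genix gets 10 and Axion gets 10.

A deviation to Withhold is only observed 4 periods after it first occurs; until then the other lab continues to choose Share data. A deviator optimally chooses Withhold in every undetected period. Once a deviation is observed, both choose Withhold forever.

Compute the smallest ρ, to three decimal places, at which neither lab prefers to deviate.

0.911

The best deviation is to choose Withhold for all 4 undetected periods, earning 26 each, then 10 forever once detected.
Deviation value: 26(1−ρ^4)/(1−ρ) + 10ρ^4/(1−ρ); cooperation value: 15/(1−ρ).
IC: 15 ≥ 26(1−ρ^4) + 10ρ^4 = 26 − 16ρ^4.
So ρ^4 ≥ 11/16, giving ρ ≥ (11/16)^(1/4) ≈ 0.911.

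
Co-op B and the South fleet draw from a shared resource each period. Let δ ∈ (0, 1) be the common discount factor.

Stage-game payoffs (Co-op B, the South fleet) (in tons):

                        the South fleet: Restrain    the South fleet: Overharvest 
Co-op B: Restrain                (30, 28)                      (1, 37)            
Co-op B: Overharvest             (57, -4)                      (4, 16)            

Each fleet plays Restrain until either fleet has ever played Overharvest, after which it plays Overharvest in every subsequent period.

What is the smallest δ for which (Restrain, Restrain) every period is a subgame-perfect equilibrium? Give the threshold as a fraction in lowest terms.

27/53

Co-op B's threshold: (57−30)/(57−4) = 27/53.
the South fleet's threshold: (37−28)/(37−16) = 3/7.
27/53 > 3/7, so Co-op B binds and δ* = 27/53.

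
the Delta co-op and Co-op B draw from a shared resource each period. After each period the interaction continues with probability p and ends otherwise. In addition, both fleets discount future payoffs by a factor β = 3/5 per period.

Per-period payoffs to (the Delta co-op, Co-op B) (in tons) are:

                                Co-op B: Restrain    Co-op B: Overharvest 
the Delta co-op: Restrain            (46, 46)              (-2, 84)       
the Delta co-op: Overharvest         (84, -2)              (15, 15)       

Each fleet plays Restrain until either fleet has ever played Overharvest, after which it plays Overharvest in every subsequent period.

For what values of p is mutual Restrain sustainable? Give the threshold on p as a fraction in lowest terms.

Expected continuation weight on next period's payoff is β·p = 3/5·p, which plays the role of the discount factor.
Cooperation requires 3/5·p ≥ (84−46)/(84−15) = 38/69, hence p ≥ 190/207.

190/207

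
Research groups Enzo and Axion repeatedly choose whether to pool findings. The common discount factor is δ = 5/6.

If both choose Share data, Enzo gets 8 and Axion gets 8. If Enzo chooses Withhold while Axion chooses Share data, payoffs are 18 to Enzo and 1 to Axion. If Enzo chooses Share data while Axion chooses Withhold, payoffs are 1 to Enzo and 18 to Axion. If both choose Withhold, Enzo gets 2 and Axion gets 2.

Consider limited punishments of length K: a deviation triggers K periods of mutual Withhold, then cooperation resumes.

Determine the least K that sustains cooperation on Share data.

3

No profitable deviation requires (8−2)(δ+…+δ^K) ≥ 18−8, i.e. δ+…+δ^K ≥ 5/3 ≈ 1.6667.
With δ = 5/6, the partial sums are K=1: 0.8333, K=2: 1.5278, K=3: 2.1065.
K = 3 is the first length at which the sum reaches 1.6667.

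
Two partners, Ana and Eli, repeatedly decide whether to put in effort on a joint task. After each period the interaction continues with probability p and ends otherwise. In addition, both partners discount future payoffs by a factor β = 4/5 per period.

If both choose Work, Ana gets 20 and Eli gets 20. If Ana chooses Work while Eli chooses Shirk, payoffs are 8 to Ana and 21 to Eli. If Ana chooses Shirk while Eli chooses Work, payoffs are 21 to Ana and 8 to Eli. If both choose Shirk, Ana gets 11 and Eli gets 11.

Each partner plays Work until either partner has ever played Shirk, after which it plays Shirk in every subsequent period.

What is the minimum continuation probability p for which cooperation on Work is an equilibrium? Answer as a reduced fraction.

1/8

With continuation probability p and discount β, the effective per-period discount factor is βp.
Grim-trigger IC: βp ≥ (21−20)/(21−11) = 1/10.
So p ≥ (1/10)/(4/5) = 1/8.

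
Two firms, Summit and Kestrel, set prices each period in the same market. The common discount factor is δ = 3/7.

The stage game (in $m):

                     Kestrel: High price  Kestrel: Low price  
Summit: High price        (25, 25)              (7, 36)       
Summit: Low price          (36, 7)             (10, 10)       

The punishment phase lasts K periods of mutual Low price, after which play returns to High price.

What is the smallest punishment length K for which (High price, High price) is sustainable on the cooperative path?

5

No profitable deviation requires (25−10)(δ+…+δ^K) ≥ 36−25, i.e. δ+…+δ^K ≥ 11/15 ≈ 0.7333.
With δ = 3/7, the partial sums are K=1: 0.4286, K=2: 0.6122, K=3: 0.6910, K=4: 0.7247, K=5: 0.7392.
K = 5 is the first length at which the sum reaches 0.7333.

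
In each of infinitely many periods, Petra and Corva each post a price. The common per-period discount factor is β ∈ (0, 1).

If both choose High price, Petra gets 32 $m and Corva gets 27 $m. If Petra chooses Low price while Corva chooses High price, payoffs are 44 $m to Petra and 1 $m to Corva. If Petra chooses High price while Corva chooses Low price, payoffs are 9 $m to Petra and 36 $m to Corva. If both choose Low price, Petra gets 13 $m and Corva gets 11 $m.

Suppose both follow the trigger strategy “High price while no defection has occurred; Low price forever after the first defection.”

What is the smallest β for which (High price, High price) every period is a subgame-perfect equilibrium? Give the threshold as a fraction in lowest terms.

Petra's threshold: (44−32)/(44−13) = 12/31.
Corva's threshold: (36−27)/(36−11) = 9/25.
12/31 > 9/25, so Petra binds and β* = 12/31.

12/31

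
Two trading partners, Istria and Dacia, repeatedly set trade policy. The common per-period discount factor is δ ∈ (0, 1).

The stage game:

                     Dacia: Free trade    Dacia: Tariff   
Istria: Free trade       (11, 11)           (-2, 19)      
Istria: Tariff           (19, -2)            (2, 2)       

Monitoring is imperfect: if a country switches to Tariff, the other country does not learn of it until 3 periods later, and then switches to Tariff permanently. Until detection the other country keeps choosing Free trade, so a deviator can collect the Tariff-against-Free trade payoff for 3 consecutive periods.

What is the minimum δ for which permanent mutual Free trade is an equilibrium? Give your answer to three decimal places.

0.778

A deviator earns 19 for 3 periods, then 2 forever; cooperating earns 11 forever. Multiplying the IC by (1−δ):
11 ≥ 19(1−δ^3) + 2δ^3, so 17·δ^3 ≥ 8 and δ^3 ≥ 8/17.
δ ≥ (8/17)^(1/3) ≈ 0.778.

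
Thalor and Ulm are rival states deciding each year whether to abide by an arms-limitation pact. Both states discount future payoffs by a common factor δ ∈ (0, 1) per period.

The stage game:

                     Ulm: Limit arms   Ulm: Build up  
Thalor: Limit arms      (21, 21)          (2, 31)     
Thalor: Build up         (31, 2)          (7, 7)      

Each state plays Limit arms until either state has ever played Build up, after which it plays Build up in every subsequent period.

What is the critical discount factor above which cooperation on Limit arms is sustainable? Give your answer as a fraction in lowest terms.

5/12

Under grim trigger the critical discount factor is (T−C)/(T−P) with T = 31, C = 21, P = 7.
δ* = (31−21)/(31−7) = 10/24 = 5/12.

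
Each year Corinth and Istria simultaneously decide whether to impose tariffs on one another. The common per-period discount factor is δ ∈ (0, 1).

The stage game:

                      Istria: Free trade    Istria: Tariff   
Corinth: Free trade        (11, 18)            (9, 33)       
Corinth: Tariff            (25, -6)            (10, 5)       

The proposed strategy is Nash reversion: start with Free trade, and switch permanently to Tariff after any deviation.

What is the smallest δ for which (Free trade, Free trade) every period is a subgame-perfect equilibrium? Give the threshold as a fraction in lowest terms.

Corinth's threshold: (25−11)/(25−10) = 14/15.
Istria's threshold: (33−18)/(33−5) = 15/28.
14/15 > 15/28, so Corinth binds and δ* = 14/15.

14/15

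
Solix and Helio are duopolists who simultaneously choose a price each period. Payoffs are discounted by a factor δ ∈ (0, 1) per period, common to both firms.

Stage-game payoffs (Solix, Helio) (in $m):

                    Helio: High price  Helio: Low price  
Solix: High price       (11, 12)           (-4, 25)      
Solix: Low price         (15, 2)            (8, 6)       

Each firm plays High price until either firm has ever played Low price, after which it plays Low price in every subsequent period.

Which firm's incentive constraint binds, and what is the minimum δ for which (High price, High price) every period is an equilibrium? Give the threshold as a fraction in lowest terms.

For Solix: deviation gain 15−11 = 4, per-period punishment loss 11−8 = 3. IC gives δ ≥ 4/7.
For Helio: gain 13, loss 6 per period, so δ ≥ 13/19.
The tighter constraint is Helio's, so cooperation needs δ ≥ 13/19.

Helio; δ ≥ 13/19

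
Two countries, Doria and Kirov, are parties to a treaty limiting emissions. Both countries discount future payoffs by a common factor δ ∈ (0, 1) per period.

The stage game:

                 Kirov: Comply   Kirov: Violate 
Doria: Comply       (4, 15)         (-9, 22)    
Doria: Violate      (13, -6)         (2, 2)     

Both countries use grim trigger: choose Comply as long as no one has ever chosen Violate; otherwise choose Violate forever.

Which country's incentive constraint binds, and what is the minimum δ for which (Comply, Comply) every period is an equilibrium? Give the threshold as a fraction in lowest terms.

Doria; δ ≥ 9/11

For Doria: deviation gain 13−4 = 9, per-period punishment loss 4−2 = 2. IC gives δ ≥ 9/11.
For Kirov: gain 7, loss 13 per period, so δ ≥ 7/20.
The tighter constraint is Doria's, so cooperation needs δ ≥ 9/11.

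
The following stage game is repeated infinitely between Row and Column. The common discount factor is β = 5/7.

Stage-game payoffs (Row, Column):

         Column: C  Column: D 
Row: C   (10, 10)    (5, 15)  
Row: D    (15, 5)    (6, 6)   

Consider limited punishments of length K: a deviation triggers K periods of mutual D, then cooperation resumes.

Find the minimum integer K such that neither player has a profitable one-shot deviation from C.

3

IC: β(1−β^K)/(1−β) ≥ (15−10)/(10−6) = 5/4.
With β = 5/7: need 1 − β^K ≥ 5/4·(1−5/7)/(5/7), i.e. β^K ≤ 0.5000.
Since (5/7)^2 = 0.5102 and (5/7)^3 = 0.3644, the smallest such K is 3.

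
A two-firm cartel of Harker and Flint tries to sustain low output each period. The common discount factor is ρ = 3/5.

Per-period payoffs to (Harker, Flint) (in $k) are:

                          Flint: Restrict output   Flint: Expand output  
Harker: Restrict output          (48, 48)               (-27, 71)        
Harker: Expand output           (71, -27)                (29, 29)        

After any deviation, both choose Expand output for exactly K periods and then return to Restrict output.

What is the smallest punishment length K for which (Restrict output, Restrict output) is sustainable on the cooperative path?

4

No profitable deviation requires (48−29)(ρ+…+ρ^K) ≥ 71−48, i.e. ρ+…+ρ^K ≥ 23/19 ≈ 1.2105.
With ρ = 3/5, the partial sums are K=1: 0.6000, K=2: 0.9600, K=3: 1.1760, K=4: 1.3056.
K = 4 is the first length at which the sum reaches 1.2105.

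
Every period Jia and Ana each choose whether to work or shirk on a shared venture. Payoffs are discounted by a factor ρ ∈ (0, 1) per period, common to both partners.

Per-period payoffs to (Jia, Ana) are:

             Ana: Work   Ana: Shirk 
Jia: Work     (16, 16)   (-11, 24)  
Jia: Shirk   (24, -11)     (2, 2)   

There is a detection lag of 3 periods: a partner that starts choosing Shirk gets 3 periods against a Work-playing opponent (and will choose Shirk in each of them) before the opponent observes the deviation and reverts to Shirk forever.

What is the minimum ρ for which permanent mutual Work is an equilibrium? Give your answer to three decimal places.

The best deviation is to choose Shirk for all 3 undetected periods, earning 24 each, then 2 forever once detected.
Deviation value: 24(1−ρ^3)/(1−ρ) + 2ρ^3/(1−ρ); cooperation value: 16/(1−ρ).
IC: 16 ≥ 24(1−ρ^3) + 2ρ^3 = 24 − 22ρ^3.
So ρ^3 ≥ 8/22 = 4/11, giving ρ ≥ (4/11)^(1/3) ≈ 0.714.

0.714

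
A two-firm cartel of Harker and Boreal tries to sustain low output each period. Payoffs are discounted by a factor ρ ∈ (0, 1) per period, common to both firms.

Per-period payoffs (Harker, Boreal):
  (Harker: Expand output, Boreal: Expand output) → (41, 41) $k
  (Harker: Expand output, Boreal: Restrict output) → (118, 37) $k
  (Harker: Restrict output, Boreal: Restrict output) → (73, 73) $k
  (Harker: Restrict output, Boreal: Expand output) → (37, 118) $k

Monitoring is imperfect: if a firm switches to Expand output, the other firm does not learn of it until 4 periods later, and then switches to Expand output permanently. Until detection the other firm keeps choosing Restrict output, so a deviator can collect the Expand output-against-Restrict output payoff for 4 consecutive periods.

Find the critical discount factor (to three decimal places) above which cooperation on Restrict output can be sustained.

Deviating for the 4 undetected periods gains 118−73 = 45 per period over cooperation, then loses 73−41 = 32 per period forever once punishment starts.
Gain: 45(1 + ρ + … + ρ^3); loss: 32·ρ^4/(1−ρ).
No profitable deviation ⇔ 45(1−ρ^4) ≤ 32·ρ^4, i.e. ρ^4 ≥ 45/(45+32) = 45/77.
Hence ρ ≥ (45/77)^(1/4) ≈ 0.874.

0.874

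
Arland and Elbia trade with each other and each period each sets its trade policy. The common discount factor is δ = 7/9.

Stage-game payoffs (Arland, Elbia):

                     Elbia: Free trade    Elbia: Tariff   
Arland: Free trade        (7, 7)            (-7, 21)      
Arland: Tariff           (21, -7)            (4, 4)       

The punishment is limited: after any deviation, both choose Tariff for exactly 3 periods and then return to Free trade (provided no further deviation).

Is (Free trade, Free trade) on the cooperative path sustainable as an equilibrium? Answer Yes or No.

No

IC: δ+…+δ^3 ≥ (21−7)/(7−4) = 14/3.
At δ = 7/9: partial sum = 1.8532 < 4.6667. Cooperation not sustainable.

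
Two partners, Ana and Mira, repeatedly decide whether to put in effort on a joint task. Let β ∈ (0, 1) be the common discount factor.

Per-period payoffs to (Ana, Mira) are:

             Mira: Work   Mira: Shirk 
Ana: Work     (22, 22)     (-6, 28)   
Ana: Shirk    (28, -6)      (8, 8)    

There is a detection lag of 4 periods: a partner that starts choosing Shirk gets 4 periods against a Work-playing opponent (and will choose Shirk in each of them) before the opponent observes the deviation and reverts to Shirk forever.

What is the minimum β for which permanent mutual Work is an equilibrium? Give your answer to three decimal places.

Deviating for the 4 undetected periods gains 28−22 = 6 per period over cooperation, then loses 22−8 = 14 per period forever once punishment starts.
Gain: 6(1 + β + … + β^3); loss: 14·β^4/(1−β).
No profitable deviation ⇔ 6(1−β^4) ≤ 14·β^4, i.e. β^4 ≥ 6/(6+14) = 3/10.
Hence β ≥ (3/10)^(1/4) ≈ 0.740.

0.740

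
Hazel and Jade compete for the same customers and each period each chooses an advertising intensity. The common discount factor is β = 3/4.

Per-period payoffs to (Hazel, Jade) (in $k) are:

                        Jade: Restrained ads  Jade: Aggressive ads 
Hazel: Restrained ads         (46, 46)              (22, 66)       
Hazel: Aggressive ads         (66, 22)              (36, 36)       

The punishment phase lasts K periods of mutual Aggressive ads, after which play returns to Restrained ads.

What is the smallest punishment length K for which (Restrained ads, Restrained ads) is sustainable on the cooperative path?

4

IC: β(1−β^K)/(1−β) ≥ (66−46)/(46−36) = 2.
With β = 3/4: need 1 − β^K ≥ 2·(1−3/4)/(3/4), i.e. β^K ≤ 0.3333.
Since (3/4)^3 = 0.4219 and (3/4)^4 = 0.3164, the smallest such K is 4.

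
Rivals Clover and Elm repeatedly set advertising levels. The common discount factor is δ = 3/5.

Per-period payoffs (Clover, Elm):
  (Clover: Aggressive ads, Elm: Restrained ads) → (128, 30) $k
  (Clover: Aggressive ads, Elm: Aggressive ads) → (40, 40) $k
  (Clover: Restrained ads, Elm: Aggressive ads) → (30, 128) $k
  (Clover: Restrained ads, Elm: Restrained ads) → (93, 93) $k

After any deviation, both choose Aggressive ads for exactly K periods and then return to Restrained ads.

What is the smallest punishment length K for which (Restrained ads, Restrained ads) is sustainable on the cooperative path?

2

Need Σ_{k=1}^{K} δ^k ≥ (128−93)/(93−40) = 0.6604 at δ = 3/5.
At K = 1 the sum is 0.6000 < 0.6604; at K = 2 it is 0.9600 ≥ 0.6604.
So the minimum punishment length is K = 2.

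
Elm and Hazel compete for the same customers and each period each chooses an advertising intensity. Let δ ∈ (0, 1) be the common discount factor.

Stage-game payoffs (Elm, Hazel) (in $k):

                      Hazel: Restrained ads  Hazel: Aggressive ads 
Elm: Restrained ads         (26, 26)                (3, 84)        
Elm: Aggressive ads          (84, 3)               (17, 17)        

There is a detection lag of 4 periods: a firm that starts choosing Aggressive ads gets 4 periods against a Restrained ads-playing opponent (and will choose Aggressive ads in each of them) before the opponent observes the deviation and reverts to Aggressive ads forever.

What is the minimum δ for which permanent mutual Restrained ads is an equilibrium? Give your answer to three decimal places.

A deviator earns 84 for 4 periods, then 17 forever; cooperating earns 26 forever. Multiplying the IC by (1−δ):
26 ≥ 84(1−δ^4) + 17δ^4, so 67·δ^4 ≥ 58 and δ^4 ≥ 58/67.
δ ≥ (58/67)^(1/4) ≈ 0.965.

0.965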